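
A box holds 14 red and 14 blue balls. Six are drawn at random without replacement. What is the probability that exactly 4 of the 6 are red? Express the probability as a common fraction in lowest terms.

1001/4140

The sample space is all 6-subsets of the 28: C(28,6) = 376740.
Selections with exactly 4 red: choose 4 of the 14 red and 2 of the 14 blue, C(14,4)·C(14,2) = 1001·91 = 91091.
Probability = 91091/376740 = 1001/4140.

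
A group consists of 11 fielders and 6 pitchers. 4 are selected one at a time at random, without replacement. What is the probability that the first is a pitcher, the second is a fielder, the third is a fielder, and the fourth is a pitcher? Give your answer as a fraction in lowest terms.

55/952

Multiply the conditional probabilities at each draw: 6/17 · 11/16 · 10/15 · 5/14 = 3300/57120 = 55/952.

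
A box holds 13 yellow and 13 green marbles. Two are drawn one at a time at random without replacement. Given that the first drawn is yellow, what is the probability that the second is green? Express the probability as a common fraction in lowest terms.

After removing one yellow, 25 remain: 12 yellow and 13 green.
So the probability the next is green is 13/25.

13/25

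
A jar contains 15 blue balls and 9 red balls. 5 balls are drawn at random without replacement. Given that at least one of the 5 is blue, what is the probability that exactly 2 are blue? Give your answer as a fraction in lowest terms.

Work in counts. Selections with at least one blue: C(24,5) − C(9,5) = 42504 − 126 = 42378.
Of those, selections where exactly 2 are blue: C(15,2)·C(9,3) = 105·84 = 8820.
Conditional probability = 8820/42378 = 210/1009.

210/1009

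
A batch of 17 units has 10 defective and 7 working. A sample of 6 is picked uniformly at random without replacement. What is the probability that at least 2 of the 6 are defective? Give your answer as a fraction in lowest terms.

1737/1768

There are C(17,6) = 12376 ways to choose the 6.
Count the complement (fewer than 2 defective): C(10,0)·C(7,6) + C(10,1)·C(7,5) = 7 + 210 = 217.
Probability = 1 − 217/12376 = 12159/12376 = 1737/1768.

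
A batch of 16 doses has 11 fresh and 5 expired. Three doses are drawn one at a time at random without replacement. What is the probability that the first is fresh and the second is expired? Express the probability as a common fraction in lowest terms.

11/48

Multiply the conditional probabilities at each draw: 11/16 · 5/15 = 55/240 = 11/48.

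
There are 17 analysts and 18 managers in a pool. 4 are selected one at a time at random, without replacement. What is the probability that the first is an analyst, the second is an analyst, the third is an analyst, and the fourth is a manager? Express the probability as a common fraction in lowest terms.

Multiply the conditional probabilities at each draw: 17/35 · 16/34 · 15/33 · 18/32 = 73440/1256640 = 9/154.

9/154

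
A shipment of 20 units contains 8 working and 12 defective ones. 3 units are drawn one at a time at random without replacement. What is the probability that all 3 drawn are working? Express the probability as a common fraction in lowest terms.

Multiply the conditional probabilities at each draw: 8/20 · 7/19 · 6/18 = 336/6840 = 14/285.

14/285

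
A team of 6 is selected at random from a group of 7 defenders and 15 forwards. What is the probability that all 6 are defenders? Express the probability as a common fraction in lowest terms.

1/10659

There are C(22,6) = 74613 possible selections.
Selections with all defenders: C(7,6) = 7.
Probability = 7/74613 = 1/10659.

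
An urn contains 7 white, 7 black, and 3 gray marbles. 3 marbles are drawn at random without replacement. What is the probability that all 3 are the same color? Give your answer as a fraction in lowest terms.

71/680

There are C(17,3) = 680 ways to draw 3 marbles.
All same color: C(7,3) + C(7,3) + C(3,3) = 35 + 35 + 1 = 71.
Probability = 71/680.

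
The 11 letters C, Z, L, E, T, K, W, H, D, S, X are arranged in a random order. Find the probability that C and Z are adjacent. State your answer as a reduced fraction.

2/11

There are 11! = 39916800 arrangements.
Treat C and Z as a block: 10! arrangements of the blocks × 2 orders within the block = 2·3628800 = 7257600.
Probability = 7257600/39916800 = 2/11.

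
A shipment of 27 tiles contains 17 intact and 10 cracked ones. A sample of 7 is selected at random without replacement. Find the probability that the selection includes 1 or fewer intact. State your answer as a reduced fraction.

41/9867

Total selections: C(27,7) = 888030.
Favorable selections (1 or fewer intact): C(17,0)·C(10,7) + C(17,1)·C(10,6) = 120 + 3570 = 3690.
Probability = 3690/888030 = 41/9867.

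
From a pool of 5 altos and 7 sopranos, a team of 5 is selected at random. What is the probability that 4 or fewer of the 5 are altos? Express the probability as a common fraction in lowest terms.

791/792

There are C(12,5) = 792 ways to choose the 5.
The complement is exactly 5 altos: C(5,5)·C(7,0) = 1.
Probability = 1 − 1/792 = 791/792.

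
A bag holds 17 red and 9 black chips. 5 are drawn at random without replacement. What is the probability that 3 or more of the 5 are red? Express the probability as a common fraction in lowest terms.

13022/16445

There are C(26,5) = 65780 ways to choose the 5.
Favorable selections (3 or more red): C(17,3)·C(9,2) + C(17,4)·C(9,1) + C(17,5)·C(9,0) = 24480 + 21420 + 6188 = 52088.
Probability = 52088/65780 = 13022/16445.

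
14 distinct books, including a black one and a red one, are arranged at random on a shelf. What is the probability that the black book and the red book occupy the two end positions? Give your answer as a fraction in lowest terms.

1/91

There are 14! = 87178291200 arrangements.
Place the black book and the red book at the ends in 2 ways, arrange the remaining 12 in 12! = 479001600 ways: 2·479001600 = 958003200.
Probability = 958003200/87178291200 = 1/91.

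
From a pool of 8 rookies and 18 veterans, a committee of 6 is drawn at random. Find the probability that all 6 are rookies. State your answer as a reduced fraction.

2/16445

There are C(26,6) = 230230 possible selections.
Selections with all rookies: C(8,6) = 28.
Probability = 28/230230 = 2/16445.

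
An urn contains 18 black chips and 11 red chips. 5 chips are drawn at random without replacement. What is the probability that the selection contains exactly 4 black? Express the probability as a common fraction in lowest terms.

There are C(29,5) = 118755 ways to choose 5 from 29.
Selections with exactly 4 black: choose 4 of the 18 black and 1 of the 11 red, C(18,4)·C(11,1) = 3060·11 = 33660.
Probability = 33660/118755 = 748/2639.

748/2639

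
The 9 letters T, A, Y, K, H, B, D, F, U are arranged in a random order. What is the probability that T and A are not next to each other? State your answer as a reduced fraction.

7/9

There are 9! = 362880 arrangements.
Arrangements with T and A adjacent: 2·8! = 80640.
So not adjacent: 362880 − 80640 = 282240, probability 282240/362880 = 7/9.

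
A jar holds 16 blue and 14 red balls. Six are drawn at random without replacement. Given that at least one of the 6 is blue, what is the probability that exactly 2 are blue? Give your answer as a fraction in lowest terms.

110/541

Work in counts. Selections with at least one blue: C(30,6) − C(14,6) = 593775 − 3003 = 590772.
Of those, selections where exactly 2 are blue: C(16,2)·C(14,4) = 120·1001 = 120120.
Conditional probability = 120120/590772 = 110/541.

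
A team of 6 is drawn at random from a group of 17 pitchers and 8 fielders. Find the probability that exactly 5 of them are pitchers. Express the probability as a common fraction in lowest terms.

The sample space is all 6-subsets of the 25: C(25,6) = 177100.
Selections with exactly 5 pitchers: choose 5 of the 17 pitchers and 1 of the 8 fielders, C(17,5)·C(8,1) = 6188·8 = 49504.
Probability = 49504/177100 = 1768/6325.

1768/6325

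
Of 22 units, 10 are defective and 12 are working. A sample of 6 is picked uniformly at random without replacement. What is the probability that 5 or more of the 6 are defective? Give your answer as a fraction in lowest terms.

14/323

There are C(22,6) = 74613 ways to choose the 6.
Favorable selections (5 or more defective): C(10,5)·C(12,1) + C(10,6)·C(12,0) = 3024 + 210 = 3234.
Probability = 3234/74613 = 14/323.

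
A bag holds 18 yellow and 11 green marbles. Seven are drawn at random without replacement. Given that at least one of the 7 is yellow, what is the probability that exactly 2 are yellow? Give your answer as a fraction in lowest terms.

11781/260075

Work in counts. Selections with at least one yellow: C(29,7) − C(11,7) = 1560780 − 330 = 1560450.
Of those, selections where exactly 2 are yellow: C(18,2)·C(11,5) = 153·462 = 70686.
Conditional probability = 70686/1560450 = 11781/260075.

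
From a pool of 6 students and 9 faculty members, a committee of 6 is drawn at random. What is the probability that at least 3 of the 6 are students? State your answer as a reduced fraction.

There are C(15,6) = 5005 ways to choose the 6.
Count the complement (fewer than 3 students): C(6,0)·C(9,6) + C(6,1)·C(9,5) + C(6,2)·C(9,4) = 84 + 756 + 1890 = 2730.
Probability = 1 − 2730/5005 = 2275/5005 = 5/11.

5/11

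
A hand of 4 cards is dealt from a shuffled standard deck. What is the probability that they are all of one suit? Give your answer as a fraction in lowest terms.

There are C(52,4) = 270725 possible 4-card hands.
Hands of one suit: 4 suits × C(13,4) = 4·715 = 2860.
Probability = 2860/270725 = 44/4165.

44/4165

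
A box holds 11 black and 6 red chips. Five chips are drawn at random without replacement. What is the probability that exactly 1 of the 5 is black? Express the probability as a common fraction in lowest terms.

There are C(17,5) = 6188 ways to choose 5 from 17.
Selections with exactly 1 black: choose 1 of the 11 black and 4 of the 6 red, C(11,1)·C(6,4) = 11·15 = 165.
Probability = 165/6188.

165/6188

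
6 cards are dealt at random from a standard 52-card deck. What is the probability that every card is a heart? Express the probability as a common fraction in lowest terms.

There are C(52,6) = 20358520 possible 6-card hands.
Hands that are all hearts: C(13,6) = 1716.
Probability = 1716/20358520 = 33/391510.

33/391510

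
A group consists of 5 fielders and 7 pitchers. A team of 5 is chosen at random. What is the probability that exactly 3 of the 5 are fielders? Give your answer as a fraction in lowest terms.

There are C(12,5) = 792 ways to choose 5 from 12.
Selections with exactly 3 fielders: choose 3 of the 5 fielders and 2 of the 7 pitchers, C(5,3)·C(7,2) = 10·21 = 210.
Probability = 210/792 = 35/132.

35/132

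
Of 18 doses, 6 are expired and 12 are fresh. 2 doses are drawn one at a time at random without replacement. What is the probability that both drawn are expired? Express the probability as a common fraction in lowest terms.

Multiply the conditional probabilities at each draw: 6/18 · 5/17 = 30/306 = 5/51.

5/51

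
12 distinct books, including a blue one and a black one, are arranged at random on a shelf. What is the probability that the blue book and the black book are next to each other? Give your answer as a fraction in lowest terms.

1/6

There are 12! = 479001600 arrangements.
Treat the blue book and the black book as a block: 11! arrangements of the blocks × 2 orders within the block = 2·39916800 = 79833600.
Probability = 79833600/479001600 = 1/6.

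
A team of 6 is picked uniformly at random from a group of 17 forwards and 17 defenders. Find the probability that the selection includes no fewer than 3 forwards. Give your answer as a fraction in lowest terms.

There are C(34,6) = 1344904 ways to choose the 6.
Count the complement (fewer than 3 forwards): C(17,0)·C(17,6) + C(17,1)·C(17,5) + C(17,2)·C(17,4) = 12376 + 105196 + 323680 = 441252.
Probability = 1 − 441252/1344904 = 903652/1344904 = 13289/19778.

13289/19778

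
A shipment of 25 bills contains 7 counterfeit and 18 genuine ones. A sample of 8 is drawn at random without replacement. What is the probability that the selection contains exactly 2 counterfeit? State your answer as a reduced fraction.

Total number of selections: C(25,8) = 1081575.
Selections with exactly 2 counterfeit: choose 2 of the 7 counterfeit and 6 of the 18 genuine, C(7,2)·C(18,6) = 21·18564 = 389844.
Probability = 389844/1081575 = 43316/120175.

43316/120175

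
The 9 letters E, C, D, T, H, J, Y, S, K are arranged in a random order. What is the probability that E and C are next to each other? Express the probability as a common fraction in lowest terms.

2/9

There are 9! = 362880 arrangements.
Treat E and C as a block: 8! arrangements of the blocks × 2 orders within the block = 2·40320 = 80640.
Probability = 80640/362880 = 2/9.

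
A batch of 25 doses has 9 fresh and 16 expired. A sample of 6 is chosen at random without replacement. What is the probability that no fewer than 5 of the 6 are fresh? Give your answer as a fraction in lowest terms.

3/253

There are C(25,6) = 177100 ways to choose the 6.
Favorable selections (no fewer than 5 fresh): C(9,5)·C(16,1) + C(9,6)·C(16,0) = 2016 + 84 = 2100.
Probability = 2100/177100 = 3/253.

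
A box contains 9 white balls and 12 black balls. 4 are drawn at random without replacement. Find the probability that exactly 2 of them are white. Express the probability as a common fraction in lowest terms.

264/665

There are C(21,4) = 5985 ways to choose 4 from 21.
Selections with exactly 2 white: choose 2 of the 9 white and 2 of the 12 black, C(9,2)·C(12,2) = 36·66 = 2376.
Probability = 2376/5985 = 264/665.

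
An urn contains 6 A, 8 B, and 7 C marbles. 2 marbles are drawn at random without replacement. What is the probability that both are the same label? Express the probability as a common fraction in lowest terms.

32/105

There are C(21,2) = 210 ways to draw 2 marbles.
All same label: C(6,2) + C(8,2) + C(7,2) = 15 + 28 + 21 = 64.
Probability = 64/210 = 32/105.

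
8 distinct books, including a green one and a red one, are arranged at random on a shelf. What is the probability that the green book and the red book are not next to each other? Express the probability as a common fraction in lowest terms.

3/4

There are 8! = 40320 arrangements.
Arrangements with the green book and the red book adjacent: 2·7! = 10080.
So not adjacent: 40320 − 10080 = 30240, probability 30240/40320 = 3/4.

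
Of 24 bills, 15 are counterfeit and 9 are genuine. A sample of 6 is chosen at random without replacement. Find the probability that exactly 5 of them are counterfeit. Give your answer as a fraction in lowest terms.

351/1748

Total number of selections: C(24,6) = 134596.
Selections with exactly 5 counterfeit: choose 5 of the 15 counterfeit and 1 of the 9 genuine, C(15,5)·C(9,1) = 3003·9 = 27027.
Probability = 27027/134596 = 351/1748.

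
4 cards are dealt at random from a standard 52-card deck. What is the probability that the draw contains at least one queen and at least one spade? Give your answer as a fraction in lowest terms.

52799/270725

There are C(52,4) = 270725 possible draws.
By inclusion-exclusion on the complements, draws missing all queens or all spades: C(48,4) + C(39,4) − C(36,4) = 194580 + 82251 − 58905 = 217926.
So draws with at least one of each: 270725 − 217926 = 52799, probability 52799/270725.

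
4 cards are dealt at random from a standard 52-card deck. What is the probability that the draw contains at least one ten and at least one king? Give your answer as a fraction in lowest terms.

There are C(52,4) = 270725 possible draws.
By inclusion-exclusion on the complements, draws missing all tens or all kings: C(48,4) + C(48,4) − C(44,4) = 194580 + 194580 − 135751 = 253409.
So draws with at least one of each: 270725 − 253409 = 17316, probability 17316/270725 = 1332/20825.

1332/20825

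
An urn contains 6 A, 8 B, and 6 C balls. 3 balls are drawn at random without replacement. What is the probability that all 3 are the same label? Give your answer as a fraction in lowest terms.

8/95

There are C(20,3) = 1140 ways to draw 3 balls.
All same label: C(6,3) + C(8,3) + C(6,3) = 20 + 56 + 20 = 96.
Probability = 96/1140 = 8/95.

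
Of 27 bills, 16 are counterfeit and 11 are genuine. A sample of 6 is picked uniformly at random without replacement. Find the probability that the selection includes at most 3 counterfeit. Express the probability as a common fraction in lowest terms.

163/345

Total selections: C(27,6) = 296010.
Count the complement (more than 3 counterfeit): C(16,4)·C(11,2) + C(16,5)·C(11,1) + C(16,6)·C(11,0) = 100100 + 48048 + 8008 = 156156.
Probability = 1 − 156156/296010 = 139854/296010 = 163/345.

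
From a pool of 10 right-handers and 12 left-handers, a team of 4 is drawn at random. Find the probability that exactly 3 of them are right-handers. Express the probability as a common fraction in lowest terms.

288/1463

There are C(22,4) = 7315 ways to choose 4 from 22.
Selections with exactly 3 right-handers: choose 3 of the 10 right-handers and 1 of the 12 left-handers, C(10,3)·C(12,1) = 120·12 = 1440.
Probability = 1440/7315 = 288/1463.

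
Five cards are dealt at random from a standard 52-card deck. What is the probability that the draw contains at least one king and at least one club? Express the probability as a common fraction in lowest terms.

229297/866320

There are C(52,5) = 2598960 possible draws.
By inclusion-exclusion on the complements, draws missing all kings or all clubs: C(48,5) + C(39,5) − C(36,5) = 1712304 + 575757 − 376992 = 1911069.
So draws with at least one of each: 2598960 − 1911069 = 687891, probability 687891/2598960 = 229297/866320.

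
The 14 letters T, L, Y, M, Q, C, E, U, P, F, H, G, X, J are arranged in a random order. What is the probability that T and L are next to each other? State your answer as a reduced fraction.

There are 14! = 87178291200 arrangements.
Treat T and L as a block: 13! arrangements of the blocks × 2 orders within the block = 2·6227020800 = 12454041600.
Probability = 12454041600/87178291200 = 1/7.

1/7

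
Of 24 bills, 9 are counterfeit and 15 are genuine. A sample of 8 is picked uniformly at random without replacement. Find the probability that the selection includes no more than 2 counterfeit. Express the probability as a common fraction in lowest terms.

Total selections: C(24,8) = 735471.
Favorable selections (no more than 2 counterfeit): C(9,0)·C(15,8) + C(9,1)·C(15,7) + C(9,2)·C(15,6) = 6435 + 57915 + 180180 = 244530.
Probability = 244530/735471 = 130/391.

130/391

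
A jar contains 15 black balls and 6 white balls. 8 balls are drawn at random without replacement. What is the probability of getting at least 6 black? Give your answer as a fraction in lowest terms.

572/969

There are C(21,8) = 203490 ways to choose the 8.
Favorable selections (at least 6 black): C(15,6)·C(6,2) + C(15,7)·C(6,1) + C(15,8)·C(6,0) = 75075 + 38610 + 6435 = 120120.
Probability = 120120/203490 = 572/969.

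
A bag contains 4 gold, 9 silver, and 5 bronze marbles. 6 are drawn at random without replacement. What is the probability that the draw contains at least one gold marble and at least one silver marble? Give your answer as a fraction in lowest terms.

737/884

There are C(18,6) = 18564 possible draws.
By inclusion-exclusion on the complements, draws missing all gold or all silver: C(14,6) + C(9,6) − C(5,6) = 3003 + 84 − 0 = 3087.
So draws with at least one of each: 18564 − 3087 = 15477, probability 15477/18564 = 737/884.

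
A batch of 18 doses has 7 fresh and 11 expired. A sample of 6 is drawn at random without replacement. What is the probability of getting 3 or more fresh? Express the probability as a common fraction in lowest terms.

189/442

Total selections: C(18,6) = 18564.
Count the complement (fewer than 3 fresh): C(7,0)·C(11,6) + C(7,1)·C(11,5) + C(7,2)·C(11,4) = 462 + 3234 + 6930 = 10626.
Probability = 1 − 10626/18564 = 7938/18564 = 189/442.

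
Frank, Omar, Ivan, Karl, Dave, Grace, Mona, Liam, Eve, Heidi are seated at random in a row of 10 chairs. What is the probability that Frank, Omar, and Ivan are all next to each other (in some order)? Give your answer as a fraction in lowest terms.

1/15

There are 10! = 3628800 arrangements.
Treat the three as one block: 8! placements × 3! orders within the block = 40320·6 = 241920.
Probability = 241920/3628800 = 1/15.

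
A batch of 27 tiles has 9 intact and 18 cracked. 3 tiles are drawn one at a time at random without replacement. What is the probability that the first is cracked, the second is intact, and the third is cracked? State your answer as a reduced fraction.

51/325

Multiply the conditional probabilities at each draw: 18/27 · 9/26 · 17/25 = 2754/17550 = 51/325.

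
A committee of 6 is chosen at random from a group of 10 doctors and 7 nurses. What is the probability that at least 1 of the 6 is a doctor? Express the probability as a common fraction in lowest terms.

1767/1768

There are C(17,6) = 12376 ways to choose the 6.
The complement is all 6 are nurses: C(7,6) = 7.
Probability = 1 − 7/12376 = 12369/12376 = 1767/1768.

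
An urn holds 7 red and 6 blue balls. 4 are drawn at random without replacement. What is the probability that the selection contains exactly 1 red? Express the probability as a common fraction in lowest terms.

The sample space is all 4-subsets of the 13: C(13,4) = 715.
Selections with exactly 1 red: choose 1 of the 7 red and 3 of the 6 blue, C(7,1)·C(6,3) = 7·20 = 140.
Probability = 140/715 = 28/143.

28/143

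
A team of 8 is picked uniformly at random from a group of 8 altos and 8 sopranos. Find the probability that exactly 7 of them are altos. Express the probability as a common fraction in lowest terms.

32/6435

Total number of selections: C(16,8) = 12870.
Selections with exactly 7 altos: choose 7 of the 8 altos and 1 of the 8 sopranos, C(8,7)·C(8,1) = 8·8 = 64.
Probability = 64/12870 = 32/6435.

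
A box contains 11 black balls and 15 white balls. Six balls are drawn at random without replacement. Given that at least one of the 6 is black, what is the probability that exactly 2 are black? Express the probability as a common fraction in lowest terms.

Work in counts. Selections with at least one black: C(26,6) − C(15,6) = 230230 − 5005 = 225225.
Of those, selections where exactly 2 are black: C(11,2)·C(15,4) = 55·1365 = 75075.
Conditional probability = 75075/225225 = 1/3.

1/3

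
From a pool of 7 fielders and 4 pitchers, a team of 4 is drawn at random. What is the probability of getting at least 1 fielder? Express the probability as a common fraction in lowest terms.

329/330

There are C(11,4) = 330 ways to choose the 4.
Favorable selections (at least 1 fielder): C(7,1)·C(4,3) + C(7,2)·C(4,2) + C(7,3)·C(4,1) + C(7,4)·C(4,0) = 28 + 126 + 140 + 35 = 329.
Probability = 329/330.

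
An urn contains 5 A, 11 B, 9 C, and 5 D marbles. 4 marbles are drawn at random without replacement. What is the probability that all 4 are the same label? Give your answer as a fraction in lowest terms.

466/27405

There are C(30,4) = 27405 ways to draw 4 marbles.
All same label: C(5,4) + C(11,4) + C(9,4) + C(5,4) = 5 + 330 + 126 + 5 = 466.
Probability = 466/27405.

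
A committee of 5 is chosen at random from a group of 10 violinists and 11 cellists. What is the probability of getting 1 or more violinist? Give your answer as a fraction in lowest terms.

There are C(21,5) = 20349 ways to choose the 5.
Favorable selections (1 or more violinist): C(10,1)·C(11,4) + C(10,2)·C(11,3) + C(10,3)·C(11,2) + C(10,4)·C(11,1) + C(10,5)·C(11,0) = 3300 + 7425 + 6600 + 2310 + 252 = 19887.
Probability = 19887/20349 = 947/969.

947/969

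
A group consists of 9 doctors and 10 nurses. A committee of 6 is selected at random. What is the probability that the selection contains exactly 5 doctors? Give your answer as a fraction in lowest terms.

There are C(19,6) = 27132 ways to choose 6 from 19.
Selections with exactly 5 doctors: choose 5 of the 9 doctors and 1 of the 10 nurses, C(9,5)·C(10,1) = 126·10 = 1260.
Probability = 1260/27132 = 15/323.

15/323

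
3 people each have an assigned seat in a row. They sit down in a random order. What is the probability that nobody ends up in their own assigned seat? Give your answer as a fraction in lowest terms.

There are 3! = 6 seatings.
By inclusion-exclusion, seatings with no fixed points: C(3,0)·3! − C(3,1)·2! + C(3,2)·1! − C(3,3)·0! = 2.
Probability = 2/6 = 1/3.

1/3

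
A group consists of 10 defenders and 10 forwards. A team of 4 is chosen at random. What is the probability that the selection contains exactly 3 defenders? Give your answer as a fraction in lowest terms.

Total number of selections: C(20,4) = 4845.
Selections with exactly 3 defenders: choose 3 of the 10 defenders and 1 of the 10 forwards, C(10,3)·C(10,1) = 120·10 = 1200.
Probability = 1200/4845 = 80/323.

80/323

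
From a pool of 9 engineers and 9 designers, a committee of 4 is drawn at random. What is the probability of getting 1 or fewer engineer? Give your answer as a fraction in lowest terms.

49/170

There are C(18,4) = 3060 ways to choose the 4.
Favorable selections (1 or fewer engineer): C(9,0)·C(9,4) + C(9,1)·C(9,3) = 126 + 756 = 882.
Probability = 882/3060 = 49/170.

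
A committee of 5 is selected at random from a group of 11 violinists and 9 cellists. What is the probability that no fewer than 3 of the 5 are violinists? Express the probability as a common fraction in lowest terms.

781/1292

There are C(20,5) = 15504 ways to choose the 5.
Favorable selections (no fewer than 3 violinists): C(11,3)·C(9,2) + C(11,4)·C(9,1) + C(11,5)·C(9,0) = 5940 + 2970 + 462 = 9372.
Probability = 9372/15504 = 781/1292.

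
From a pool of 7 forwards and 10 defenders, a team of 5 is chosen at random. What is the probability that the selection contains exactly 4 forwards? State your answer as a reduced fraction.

25/442

Total number of selections: C(17,5) = 6188.
Selections with exactly 4 forwards: choose 4 of the 7 forwards and 1 of the 10 defenders, C(7,4)·C(10,1) = 35·10 = 350.
Probability = 350/6188 = 25/442.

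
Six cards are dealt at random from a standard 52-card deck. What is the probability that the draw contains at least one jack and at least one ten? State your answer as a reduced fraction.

718637/5089630

There are C(52,6) = 20358520 possible draws.
By inclusion-exclusion on the complements, draws missing all jacks or all tens: C(48,6) + C(48,6) − C(44,6) = 12271512 + 12271512 − 7059052 = 17483972.
So draws with at least one of each: 20358520 − 17483972 = 2874548, probability 2874548/20358520 = 718637/5089630.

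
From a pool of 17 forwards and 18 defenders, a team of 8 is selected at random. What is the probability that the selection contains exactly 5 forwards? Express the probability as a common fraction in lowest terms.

There are C(35,8) = 23535820 ways to choose 8 from 35.
Selections with exactly 5 forwards: choose 5 of the 17 forwards and 3 of the 18 defenders, C(17,5)·C(18,3) = 6188·816 = 5049408.
Probability = 5049408/23535820 = 10608/49445.

10608/49445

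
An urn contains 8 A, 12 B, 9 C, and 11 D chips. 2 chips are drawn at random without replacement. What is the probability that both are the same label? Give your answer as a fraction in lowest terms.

There are C(40,2) = 780 ways to draw 2 chips.
All same label: C(8,2) + C(12,2) + C(9,2) + C(11,2) = 28 + 66 + 36 + 55 = 185.
Probability = 185/780 = 37/156.

37/156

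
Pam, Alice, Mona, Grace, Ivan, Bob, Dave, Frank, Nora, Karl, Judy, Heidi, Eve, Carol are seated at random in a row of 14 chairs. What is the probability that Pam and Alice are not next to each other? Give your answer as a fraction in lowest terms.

There are 14! = 87178291200 arrangements.
Arrangements with Pam and Alice adjacent: 2·13! = 12454041600.
So not adjacent: 87178291200 − 12454041600 = 74724249600, probability 74724249600/87178291200 = 6/7.

6/7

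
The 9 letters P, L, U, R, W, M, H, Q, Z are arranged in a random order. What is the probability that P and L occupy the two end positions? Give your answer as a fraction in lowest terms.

1/36

There are 9! = 362880 arrangements.
Place P and L at the ends in 2 ways, arrange the remaining 7 in 7! = 5040 ways: 2·5040 = 10080.
Probability = 10080/362880 = 1/36.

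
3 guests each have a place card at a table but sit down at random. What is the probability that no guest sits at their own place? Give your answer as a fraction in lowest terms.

There are 3! = 6 seatings.
By inclusion-exclusion, seatings with no fixed points: C(3,0)·3! − C(3,1)·2! + C(3,2)·1! − C(3,3)·0! = 2.
Probability = 2/6 = 1/3.

1/3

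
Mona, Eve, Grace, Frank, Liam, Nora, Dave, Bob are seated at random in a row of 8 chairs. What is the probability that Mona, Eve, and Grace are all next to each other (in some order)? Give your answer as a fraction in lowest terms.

3/28

There are 8! = 40320 arrangements.
Treat the three as one block: 6! placements × 3! orders within the block = 720·6 = 4320.
Probability = 4320/40320 = 3/28.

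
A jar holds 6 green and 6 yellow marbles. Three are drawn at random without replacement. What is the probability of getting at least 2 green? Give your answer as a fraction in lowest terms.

There are C(12,3) = 220 ways to choose the 3.
Favorable selections (at least 2 green): C(6,2)·C(6,1) + C(6,3)·C(6,0) = 90 + 20 = 110.
Probability = 110/220 = 1/2.

1/2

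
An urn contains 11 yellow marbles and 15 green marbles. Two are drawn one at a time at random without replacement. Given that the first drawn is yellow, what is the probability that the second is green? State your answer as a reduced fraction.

3/5

After removing one yellow, 25 remain: 10 yellow and 15 green.
So the probability the next is green is 15/25 = 3/5.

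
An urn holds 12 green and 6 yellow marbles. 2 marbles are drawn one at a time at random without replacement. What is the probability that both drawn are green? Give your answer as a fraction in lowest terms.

22/51

Multiply the conditional probabilities at each draw: 12/18 · 11/17 = 132/306 = 22/51.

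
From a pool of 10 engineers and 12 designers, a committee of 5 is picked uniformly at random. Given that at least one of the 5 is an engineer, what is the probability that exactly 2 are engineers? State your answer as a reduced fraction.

Work in counts. Selections with at least one engineer: C(22,5) − C(12,5) = 26334 − 792 = 25542.
Of those, selections where exactly 2 are engineers: C(10,2)·C(12,3) = 45·220 = 9900.
Conditional probability = 9900/25542 = 50/129.

50/129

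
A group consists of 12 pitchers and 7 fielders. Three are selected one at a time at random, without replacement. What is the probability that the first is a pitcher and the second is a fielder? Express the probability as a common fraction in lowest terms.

14/57

Multiply the conditional probabilities at each draw: 12/19 · 7/18 = 84/342 = 14/57.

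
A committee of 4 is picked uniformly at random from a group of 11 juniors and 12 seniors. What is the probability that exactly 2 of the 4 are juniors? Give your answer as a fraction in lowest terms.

Total number of selections: C(23,4) = 8855.
Selections with exactly 2 juniors: choose 2 of the 11 juniors and 2 of the 12 seniors, C(11,2)·C(12,2) = 55·66 = 3630.
Probability = 3630/8855 = 66/161.

66/161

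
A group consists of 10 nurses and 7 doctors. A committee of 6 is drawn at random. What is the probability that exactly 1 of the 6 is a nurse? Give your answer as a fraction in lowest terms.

15/884

There are C(17,6) = 12376 ways to choose 6 from 17.
Selections with exactly 1 nurse: choose 1 of the 10 nurses and 5 of the 7 doctors, C(10,1)·C(7,5) = 10·21 = 210.
Probability = 210/12376 = 15/884.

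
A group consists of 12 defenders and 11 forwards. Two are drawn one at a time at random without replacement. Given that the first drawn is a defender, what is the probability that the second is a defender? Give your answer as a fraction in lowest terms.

After removing one defender, 22 remain: 11 defenders and 11 forwards.
So the probability the next is a defender is 11/22 = 1/2.

1/2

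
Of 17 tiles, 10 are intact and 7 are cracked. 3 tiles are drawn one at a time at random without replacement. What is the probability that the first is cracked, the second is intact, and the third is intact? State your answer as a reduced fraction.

Multiply the conditional probabilities at each draw: 7/17 · 10/16 · 9/15 = 630/4080 = 21/136.

21/136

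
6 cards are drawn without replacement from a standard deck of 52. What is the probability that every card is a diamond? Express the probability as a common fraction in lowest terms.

33/391510

There are C(52,6) = 20358520 possible 6-card hands.
Hands that are all diamonds: C(13,6) = 1716.
Probability = 1716/20358520 = 33/391510.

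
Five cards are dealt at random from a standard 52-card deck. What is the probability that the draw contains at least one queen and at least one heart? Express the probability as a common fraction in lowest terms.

229297/866320

There are C(52,5) = 2598960 possible draws.
By inclusion-exclusion on the complements, draws missing all queens or all hearts: C(48,5) + C(39,5) − C(36,5) = 1712304 + 575757 − 376992 = 1911069.
So draws with at least one of each: 2598960 − 1911069 = 687891, probability 687891/2598960 = 229297/866320.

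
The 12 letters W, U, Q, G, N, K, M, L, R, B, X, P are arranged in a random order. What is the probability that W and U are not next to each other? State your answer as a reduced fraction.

There are 12! = 479001600 arrangements.
Arrangements with W and U adjacent: 2·11! = 79833600.
So not adjacent: 479001600 − 79833600 = 399168000, probability 399168000/479001600 = 5/6.

5/6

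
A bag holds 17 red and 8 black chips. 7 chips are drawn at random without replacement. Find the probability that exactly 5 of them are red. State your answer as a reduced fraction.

There are C(25,7) = 480700 ways to choose 7 from 25.
Selections with exactly 5 red: choose 5 of the 17 red and 2 of the 8 black, C(17,5)·C(8,2) = 6188·28 = 173264.
Probability = 173264/480700 = 43316/120175.

43316/120175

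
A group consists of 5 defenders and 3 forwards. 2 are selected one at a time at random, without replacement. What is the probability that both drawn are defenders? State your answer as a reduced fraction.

5/14

Multiply the conditional probabilities at each draw: 5/8 · 4/7 = 20/56 = 5/14.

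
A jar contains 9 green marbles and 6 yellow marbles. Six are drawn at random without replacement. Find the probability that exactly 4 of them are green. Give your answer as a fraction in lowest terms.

The sample space is all 6-subsets of the 15: C(15,6) = 5005.
Selections with exactly 4 green: choose 4 of the 9 green and 2 of the 6 yellow, C(9,4)·C(6,2) = 126·15 = 1890.
Probability = 1890/5005 = 54/143.

54/143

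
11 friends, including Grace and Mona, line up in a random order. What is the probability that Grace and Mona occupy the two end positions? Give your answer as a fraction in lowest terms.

1/55

There are 11! = 39916800 arrangements.
Place Grace and Mona at the ends in 2 ways, arrange the remaining 9 in 9! = 362880 ways: 2·362880 = 725760.
Probability = 725760/39916800 = 1/55.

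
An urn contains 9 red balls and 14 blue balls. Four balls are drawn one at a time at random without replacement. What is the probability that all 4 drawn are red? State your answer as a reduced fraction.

Multiply the conditional probabilities at each draw: 9/23 · 8/22 · 7/21 · 6/20 = 3024/212520 = 18/1265.

18/1265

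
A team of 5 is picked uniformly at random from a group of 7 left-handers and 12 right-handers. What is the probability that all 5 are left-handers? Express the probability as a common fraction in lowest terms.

There are C(19,5) = 11628 possible selections.
Selections with all left-handers: C(7,5) = 21.
Probability = 21/11628 = 7/3876.

7/3876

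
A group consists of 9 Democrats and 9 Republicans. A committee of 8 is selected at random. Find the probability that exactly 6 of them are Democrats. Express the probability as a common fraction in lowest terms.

168/2431

Total number of selections: C(18,8) = 43758.
Selections with exactly 6 Democrats: choose 6 of the 9 Democrats and 2 of the 9 Republicans, C(9,6)·C(9,2) = 84·36 = 3024.
Probability = 3024/43758 = 168/2431.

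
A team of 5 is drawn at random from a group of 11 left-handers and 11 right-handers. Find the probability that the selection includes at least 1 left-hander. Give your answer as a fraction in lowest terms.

There are C(22,5) = 26334 ways to choose the 5.
The complement is all 5 are right-handers: C(11,5) = 462.
Probability = 1 − 462/26334 = 25872/26334 = 56/57.

56/57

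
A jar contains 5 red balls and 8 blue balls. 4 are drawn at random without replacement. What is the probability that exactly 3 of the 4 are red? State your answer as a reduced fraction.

16/143

There are C(13,4) = 715 ways to choose 4 from 13.
Selections with exactly 3 red: choose 3 of the 5 red and 1 of the 8 blue, C(5,3)·C(8,1) = 10·8 = 80.
Probability = 80/715 = 16/143.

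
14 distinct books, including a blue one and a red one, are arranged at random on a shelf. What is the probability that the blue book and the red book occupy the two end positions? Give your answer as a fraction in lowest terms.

1/91

There are 14! = 87178291200 arrangements.
Place the blue book and the red book at the ends in 2 ways, arrange the remaining 12 in 12! = 479001600 ways: 2·479001600 = 958003200.
Probability = 958003200/87178291200 = 1/91.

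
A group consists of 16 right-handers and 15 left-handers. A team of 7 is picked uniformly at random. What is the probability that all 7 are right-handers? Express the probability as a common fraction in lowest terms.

There are C(31,7) = 2629575 possible selections.
Selections with all right-handers: C(16,7) = 11440.
Probability = 11440/2629575 = 176/40455.

176/40455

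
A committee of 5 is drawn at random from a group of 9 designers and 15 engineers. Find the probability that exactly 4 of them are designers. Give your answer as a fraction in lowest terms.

45/1012

Total number of selections: C(24,5) = 42504.
Selections with exactly 4 designers: choose 4 of the 9 designers and 1 of the 15 engineers, C(9,4)·C(15,1) = 126·15 = 1890.
Probability = 1890/42504 = 45/1012.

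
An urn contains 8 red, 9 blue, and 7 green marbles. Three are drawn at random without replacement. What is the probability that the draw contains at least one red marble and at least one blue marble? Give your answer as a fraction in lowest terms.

There are C(24,3) = 2024 possible draws.
By inclusion-exclusion on the complements, draws missing all red or all blue: C(16,3) + C(15,3) − C(7,3) = 560 + 455 − 35 = 980.
So draws with at least one of each: 2024 − 980 = 1044, probability 1044/2024 = 261/506.

261/506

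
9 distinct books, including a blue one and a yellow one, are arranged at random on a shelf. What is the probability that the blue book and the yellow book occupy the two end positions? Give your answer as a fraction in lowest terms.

There are 9! = 362880 arrangements.
Place the blue book and the yellow book at the ends in 2 ways, arrange the remaining 7 in 7! = 5040 ways: 2·5040 = 10080.
Probability = 10080/362880 = 1/36.

1/36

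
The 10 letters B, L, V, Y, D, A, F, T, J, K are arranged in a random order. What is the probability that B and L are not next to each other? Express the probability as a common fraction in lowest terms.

There are 10! = 3628800 arrangements.
Arrangements with B and L adjacent: 2·9! = 725760.
So not adjacent: 3628800 − 725760 = 2903040, probability 2903040/3628800 = 4/5.

4/5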